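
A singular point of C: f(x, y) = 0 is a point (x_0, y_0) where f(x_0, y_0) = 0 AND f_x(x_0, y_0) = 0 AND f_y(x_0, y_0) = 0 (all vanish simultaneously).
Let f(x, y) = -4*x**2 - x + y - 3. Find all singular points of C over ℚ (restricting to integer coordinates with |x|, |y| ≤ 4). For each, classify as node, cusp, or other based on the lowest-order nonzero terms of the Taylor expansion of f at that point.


No singular points in the scanned grid; C is smooth there.

Compute partial derivatives:
  f_x = -8*x - 1.
  f_y = 1.
f_y = 1 is a nonzero constant, so f_y never vanishes: no point (x, y) can satisfy f = f_x = f_y = 0. In particular no (x, y) ∈ {−4, ..., 4}² is singular; the curve is smooth.


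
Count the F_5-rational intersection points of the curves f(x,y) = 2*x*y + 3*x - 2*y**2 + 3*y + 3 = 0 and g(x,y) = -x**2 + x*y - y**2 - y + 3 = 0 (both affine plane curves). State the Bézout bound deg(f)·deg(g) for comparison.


Common zeros: ∅; count = 0; Bézout bound = 4.

deg(f) = 2, deg(g) = 2, so Bézout bound = 4.
Scan x ∈ F_5. For each x, list the y ∈ F_5 with f(x, y) ≡ 0 and those with g(x, y) ≡ 0 (mod 5); the common zeros in that column are the intersection.
  x = 0: f ≡ 0 at y ∈ ∅; g ≡ 0 at y ∈ ∅; common: ∅.
  x = 1: f ≡ 0 at y ∈ ∅; g ≡ 0 at y ∈ ∅; common: ∅.
  x = 2: f ≡ 0 at y ∈ {2, 4}; g ≡ 0 at y ∈ ∅; common: ∅.
  x = 3: f ≡ 0 at y ∈ ∅; g ≡ 0 at y ∈ {1}; common: ∅.
  x = 4: f ≡ 0 at y ∈ {0, 3}; g ≡ 0 at y ∈ ∅; common: ∅.
Collecting: common zeros = ∅, so the count is 0.
Comparison with the Bézout bound: 0 ≤ 4 = deg(f)·deg(g), as expected for curves with no common component (the affine F_5-count falls short of the bound because intersections may lie at infinity, over extension fields, or carry multiplicity).


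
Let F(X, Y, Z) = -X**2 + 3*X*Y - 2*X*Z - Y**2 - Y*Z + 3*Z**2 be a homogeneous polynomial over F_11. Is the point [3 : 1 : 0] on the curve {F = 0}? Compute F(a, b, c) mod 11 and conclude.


F(3,1,0) ≡ 10 (mod 11); P is NOT on the curve.

Evaluate F(3, 1, 0) term-by-term (mod 11).
  -X**2 ↦ -1·9·1·1 = -9
  3*X*Y ↦ 3·3·1·1 = 9
  -2*X*Z ↦ -2·3·1·0 = 0
  -Y**2 ↦ -1·1·1·1 = -1
  -Y*Z ↦ -1·1·1·0 = 0
  3*Z**2 ↦ 3·1·1·0 = 0
Sum: F(3, 1, 0) = (-9) + (9) + (0) + (-1) + (0) + (0) = -1.
Reducing mod 11: -1 ≡ 10 (mod 11).
Since F(a, b, c) ≡ 10 ≠ 0 (mod 11), P does NOT lie on the curve.


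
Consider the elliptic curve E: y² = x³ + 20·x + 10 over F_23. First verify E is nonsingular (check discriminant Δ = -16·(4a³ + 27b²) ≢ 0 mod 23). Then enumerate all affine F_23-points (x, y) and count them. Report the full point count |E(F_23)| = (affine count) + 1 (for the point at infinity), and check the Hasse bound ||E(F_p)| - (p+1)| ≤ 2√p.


Affine points = {(1, 10), (1, 13), (2, 9), (2, 14), (4, 4), (4, 19), (6, 1), (6, 22), (12, 0), (13, 11), (13, 12), (19, 2), (19, 21), (21, 10), (21, 13), (22, 9), (22, 14)}; affine count = 17; |E(F_23)| = 18.

Discriminant check: Δ ∝ 4a³ + 27b² = 4·20³ + 27·10² = 4·8000 + 27·100 ≡ 16 (mod 23). Nonzero ⇒ E is nonsingular.
For each x ∈ F_23, compute rhs = x³ + 20·x + 10 mod 23, then count y ∈ F_23 with y² ≡ rhs.
  x = 0: rhs = 10, matching y values: none (0 points).
  x = 1: rhs = 8, matching y values: 10, 13 (2 points).
  x = 2: rhs = 12, matching y values: 9, 14 (2 points).
  x = 3: rhs = 5, matching y values: none (0 points).
  x = 4: rhs = 16, matching y values: 4, 19 (2 points).
  x = 5: rhs = 5, matching y values: none (0 points).
  x = 6: rhs = 1, matching y values: 1, 22 (2 points).
  x = 7: rhs = 10, matching y values: none (0 points).
  x = 8: rhs = 15, matching y values: none (0 points).
  x = 9: rhs = 22, matching y values: none (0 points).
  x = 10: rhs = 14, matching y values: none (0 points).
  x = 11: rhs = 20, matching y values: none (0 points).
  x = 12: rhs = 0, matching y values: 0 (1 points).
  x = 13: rhs = 6, matching y values: 11, 12 (2 points).
  x = 14: rhs = 21, matching y values: none (0 points).
  x = 15: rhs = 5, matching y values: none (0 points).
  x = 16: rhs = 10, matching y values: none (0 points).
  x = 17: rhs = 19, matching y values: none (0 points).
  x = 18: rhs = 15, matching y values: none (0 points).
  x = 19: rhs = 4, matching y values: 2, 21 (2 points).
  x = 20: rhs = 15, matching y values: none (0 points).
  x = 21: rhs = 8, matching y values: 10, 13 (2 points).
  x = 22: rhs = 12, matching y values: 9, 14 (2 points).
Total affine count: 17.
Full point count |E(F_23)| = 17 + 1 = 18.
Hasse bound: |18 − (23+1)| = |-6| = 6 ≤ 2√23 ≈ 9.5917 ✓.


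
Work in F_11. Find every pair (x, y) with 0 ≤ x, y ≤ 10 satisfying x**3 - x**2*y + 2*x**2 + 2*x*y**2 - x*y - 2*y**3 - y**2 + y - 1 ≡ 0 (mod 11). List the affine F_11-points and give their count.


Affine F_11-points: {(1, 1), (2, 1), (3, 0), (3, 8), (5, 8), (6, 3), (6, 9), (6, 10), (7, 0), (7, 1), (9, 8), (10, 0)}; count = 12.

For each of the 121 pairs (x, y) ∈ F_11², evaluate f(x, y) mod 11. Record the zeros.
  x = 0: [0↦10, 1↦8, 2↦3, 3↦5, 4↦2, 5↦4, 6↦10, 7↦8, 8↦8, 9↦9, 10↦10]  zeros at y ∈ ∅
  x = 1: [0↦2, 1↦0, 2↦10, 3↦9, 4↦7, 5↦3, 6↦7, 7↦7, 8↦2, 9↦2, 10↦6]  zeros at y ∈ {1}
  x = 2: [0↦4, 1↦0, 2↦1, 3↦6, 4↦3, 5↦2, 6↦2, 7↦2, 8↦1, 9↦9, 10↦3]  zeros at y ∈ {1}
  x = 3: [0↦0, 1↦3, 2↦4, 3↦2, 4↦7, 5↦7, 6↦1, 7↦10, 8↦0, 9↦3, 10↦7]  zeros at y ∈ {0, 8}
  x = 4: [0↦7, 1↦4, 2↦3, 3↦3, 4↦3, 5↦2, 6↦10, 7↦4, 8↦5, 9↦1, 10↦2]  zeros at y ∈ ∅
  x = 5: [0↦9, 1↦9, 2↦4, 3↦4, 4↦8, 5↦4, 6↦2, 7↦1, 8↦0, 9↦9, 10↦5]  zeros at y ∈ {8}
  x = 6: [0↦1, 1↦2, 2↦2, 3↦0, 4↦6, 5↦8, 6↦5, 7↦7, 8↦2, 9↦0, 10↦0]  zeros at y ∈ {3, 9, 10}
  x = 7: [0↦0, 1↦0, 2↦3, 3↦8, 4↦3, 5↦9, 6↦3, 7↦6, 8↦6, 9↦2, 10↦4]  zeros at y ∈ {0, 1}
  x = 8: [0↦1, 1↦9, 2↦2, 3↦1, 4↦5, 5↦2, 6↦2, 7↦4, 8↦7, 9↦10, 10↦1]  zeros at y ∈ ∅
  x = 9: [0↦10, 1↦2, 2↦5, 3↦7, 4↦7, 5↦4, 6↦8, 7↦7, 8↦0, 9↦8, 10↦8]  zeros at y ∈ {8}
  x = 10: [0↦0, 1↦7, 2↦7, 3↦10, 4↦4, 5↦10, 6↦5, 7↦10, 8↦2, 9↦2, 10↦9]  zeros at y ∈ {0}
Collecting zeros: affine points = {(1, 1), (2, 1), (3, 0), (3, 8), (5, 8), (6, 3), (6, 9), (6, 10), (7, 0), (7, 1), (9, 8), (10, 0)}.
Total count |C(F_11)_aff| = 12.


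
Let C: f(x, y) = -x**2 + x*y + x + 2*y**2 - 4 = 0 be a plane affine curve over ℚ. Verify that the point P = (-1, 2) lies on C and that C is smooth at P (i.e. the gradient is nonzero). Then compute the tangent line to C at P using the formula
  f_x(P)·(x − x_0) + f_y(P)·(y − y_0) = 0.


Tangent line at P: 5*x + 7*y - 9 = 0.

Step 1: f(-1, 2) = 0, so P lies on C.
Step 2: partial derivatives
  f_x(x, y) = -2*x + y + 1, f_y(x, y) = x + 4*y.
  f_x(P) = 5, f_y(P) = 7 (gradient nonzero, so P is smooth).
Step 3: tangent line at P: 5·(x − -1) + 7·(y − 2) = 0.
Expanding: 5*x + 7*y - 9 = 0.


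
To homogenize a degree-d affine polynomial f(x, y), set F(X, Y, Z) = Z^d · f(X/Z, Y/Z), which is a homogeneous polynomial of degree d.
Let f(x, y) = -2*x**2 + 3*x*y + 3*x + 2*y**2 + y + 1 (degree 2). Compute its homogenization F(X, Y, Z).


F(X, Y, Z) = -2*X**2 + 3*X*Y + 3*X*Z + 2*Y**2 + Y*Z + Z**2

deg(f) = 2.
Substitute x = X/Z, y = Y/Z into f, then multiply by Z^2.
  monomial -2·x^2·y^0 ↦ -2·X^2·Y^0·Z^0.
  monomial 3·x^1·y^1 ↦ 3·X^1·Y^1·Z^0.
  monomial 3·x^1·y^0 ↦ 3·X^1·Y^0·Z^1.
  monomial 2·x^0·y^2 ↦ 2·X^0·Y^2·Z^0.
  monomial 1·x^0·y^1 ↦ 1·X^0·Y^1·Z^1.
  monomial 1·x^0·y^0 ↦ 1·X^0·Y^0·Z^2.
Collecting: F(X, Y, Z) = -2*X**2 + 3*X*Y + 3*X*Z + 2*Y**2 + Y*Z + Z**2.


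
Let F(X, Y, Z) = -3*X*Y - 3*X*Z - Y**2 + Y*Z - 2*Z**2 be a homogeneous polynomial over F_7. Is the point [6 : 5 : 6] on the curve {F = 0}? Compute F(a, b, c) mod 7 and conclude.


F(6,5,6) ≡ 1 (mod 7); P is NOT on the curve.

Evaluate F(6, 5, 6) term-by-term (mod 7).
  -3*X*Y ↦ -3·6·5·1 = -90
  -3*X*Z ↦ -3·6·1·6 = -108
  -Y**2 ↦ -1·1·25·1 = -25
  Y*Z ↦ 1·1·5·6 = 30
  -2*Z**2 ↦ -2·1·1·36 = -72
Sum: F(6, 5, 6) = (-90) + (-108) + (-25) + (30) + (-72) = -265.
Reducing mod 7: -265 ≡ 1 (mod 7).
Since F(a, b, c) ≡ 1 ≠ 0 (mod 7), P does NOT lie on the curve.


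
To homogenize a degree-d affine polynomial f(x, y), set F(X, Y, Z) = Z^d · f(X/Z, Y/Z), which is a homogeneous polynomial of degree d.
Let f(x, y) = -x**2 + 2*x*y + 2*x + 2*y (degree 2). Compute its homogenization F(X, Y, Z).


F(X, Y, Z) = -X**2 + 2*X*Y + 2*X*Z + 2*Y*Z

deg(f) = 2.
Substitute x = X/Z, y = Y/Z into f, then multiply by Z^2.
  monomial -1·x^2·y^0 ↦ -1·X^2·Y^0·Z^0.
  monomial 2·x^1·y^1 ↦ 2·X^1·Y^1·Z^0.
  monomial 2·x^1·y^0 ↦ 2·X^1·Y^0·Z^1.
  monomial 2·x^0·y^1 ↦ 2·X^0·Y^1·Z^1.
Collecting: F(X, Y, Z) = -X**2 + 2*X*Y + 2*X*Z + 2*Y*Z.


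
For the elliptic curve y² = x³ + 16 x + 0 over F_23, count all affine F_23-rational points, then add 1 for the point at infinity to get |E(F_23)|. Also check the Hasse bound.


Affine points = {(0, 0), (3, 11), (3, 12), (4, 6), (4, 17), (6, 6), (6, 17), (7, 8), (7, 15), (11, 9), (11, 14), (13, 6), (13, 17), (14, 1), (14, 22), (15, 2), (15, 21), (18, 5), (18, 18), (21, 11), (21, 12), (22, 11), (22, 12)}; affine count = 23; |E(F_23)| = 24.

Discriminant check: Δ ∝ 4a³ + 27b² = 4·16³ + 27·0² = 4·4096 + 27·0 ≡ 8 (mod 23). Nonzero ⇒ E is nonsingular.
For each x ∈ F_23, compute rhs = x³ + 16·x + 0 mod 23, then count y ∈ F_23 with y² ≡ rhs.
  x = 0: rhs = 0, matching y values: 0 (1 points).
  x = 1: rhs = 17, matching y values: none (0 points).
  x = 2: rhs = 17, matching y values: none (0 points).
  x = 3: rhs = 6, matching y values: 11, 12 (2 points).
  x = 4: rhs = 13, matching y values: 6, 17 (2 points).
  x = 5: rhs = 21, matching y values: none (0 points).
  x = 6: rhs = 13, matching y values: 6, 17 (2 points).
  x = 7: rhs = 18, matching y values: 8, 15 (2 points).
  x = 8: rhs = 19, matching y values: none (0 points).
  x = 9: rhs = 22, matching y values: none (0 points).
  x = 10: rhs = 10, matching y values: none (0 points).
  x = 11: rhs = 12, matching y values: 9, 14 (2 points).
  x = 12: rhs = 11, matching y values: none (0 points).
  x = 13: rhs = 13, matching y values: 6, 17 (2 points).
  x = 14: rhs = 1, matching y values: 1, 22 (2 points).
  x = 15: rhs = 4, matching y values: 2, 21 (2 points).
  x = 16: rhs = 5, matching y values: none (0 points).
  x = 17: rhs = 10, matching y values: none (0 points).
  x = 18: rhs = 2, matching y values: 5, 18 (2 points).
  x = 19: rhs = 10, matching y values: none (0 points).
  x = 20: rhs = 17, matching y values: none (0 points).
  x = 21: rhs = 6, matching y values: 11, 12 (2 points).
  x = 22: rhs = 6, matching y values: 11, 12 (2 points).
Total affine count: 23.
Full point count |E(F_23)| = 23 + 1 = 24.
Hasse bound: |24 − (23+1)| = |0| = 0 ≤ 2√23 ≈ 9.5917 ✓.


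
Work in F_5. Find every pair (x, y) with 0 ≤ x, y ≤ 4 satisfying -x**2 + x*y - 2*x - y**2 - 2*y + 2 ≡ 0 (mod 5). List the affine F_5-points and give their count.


Affine F_5-points: {(2, 2), (2, 3), (3, 2), (3, 4), (4, 3), (4, 4)}; count = 6.

For each of the 25 pairs (x, y) ∈ F_5², evaluate f(x, y) mod 5. Record the zeros.
  x = 0: [0↦2, 1↦4, 2↦4, 3↦2, 4↦3]  zeros at y ∈ ∅
  x = 1: [0↦4, 1↦2, 2↦3, 3↦2, 4↦4]  zeros at y ∈ ∅
  x = 2: [0↦4, 1↦3, 2↦0, 3↦0, 4↦3]  zeros at y ∈ {2, 3}
  x = 3: [0↦2, 1↦2, 2↦0, 3↦1, 4↦0]  zeros at y ∈ {2, 4}
  x = 4: [0↦3, 1↦4, 2↦3, 3↦0, 4↦0]  zeros at y ∈ {3, 4}
Collecting zeros: affine points = {(2, 2), (2, 3), (3, 2), (3, 4), (4, 3), (4, 4)}.
Total count |C(F_5)_aff| = 6.


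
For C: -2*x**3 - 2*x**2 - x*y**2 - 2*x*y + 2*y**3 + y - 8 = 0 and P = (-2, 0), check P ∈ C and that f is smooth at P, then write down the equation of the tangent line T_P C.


Tangent line at P: -16*x + 5*y - 32 = 0.

Step 1: f(-2, 0) = 0, so P lies on C.
Step 2: partial derivatives
  f_x(x, y) = -6*x**2 - 4*x - y**2 - 2*y, f_y(x, y) = -2*x*y - 2*x + 6*y**2 + 1.
  f_x(P) = -16, f_y(P) = 5 (gradient nonzero, so P is smooth).
Step 3: tangent line at P: -16·(x − -2) + 5·(y − 0) = 0.
Expanding: -16*x + 5*y - 32 = 0.


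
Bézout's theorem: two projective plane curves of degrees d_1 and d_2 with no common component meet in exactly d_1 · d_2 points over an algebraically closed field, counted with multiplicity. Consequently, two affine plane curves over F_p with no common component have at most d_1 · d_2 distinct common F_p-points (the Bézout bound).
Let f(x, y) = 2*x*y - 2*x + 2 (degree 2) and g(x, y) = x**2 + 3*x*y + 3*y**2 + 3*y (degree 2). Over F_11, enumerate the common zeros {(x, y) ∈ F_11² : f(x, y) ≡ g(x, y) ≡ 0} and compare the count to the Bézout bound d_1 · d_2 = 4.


Common zeros: {(3, 8)}; count = 1; Bézout bound = 4.

deg(f) = 2, deg(g) = 2, so Bézout bound = 4.
Scan x ∈ F_11. For each x, list the y ∈ F_11 with f(x, y) ≡ 0 and those with g(x, y) ≡ 0 (mod 11); the common zeros in that column are the intersection.
  x = 0: f ≡ 0 at y ∈ ∅; g ≡ 0 at y ∈ {0, 10}; common: ∅.
  x = 1: f ≡ 0 at y ∈ {0}; g ≡ 0 at y ∈ ∅; common: ∅.
  x = 2: f ≡ 0 at y ∈ {6}; g ≡ 0 at y ∈ {4}; common: ∅.
  x = 3: f ≡ 0 at y ∈ {8}; g ≡ 0 at y ∈ {8, 10}; common: {8}.
  x = 4: f ≡ 0 at y ∈ {9}; g ≡ 0 at y ∈ {3}; common: ∅.
  x = 5: f ≡ 0 at y ∈ {3}; g ≡ 0 at y ∈ ∅; common: ∅.
  x = 6: f ≡ 0 at y ∈ {10}; g ≡ 0 at y ∈ {7, 8}; common: ∅.
  x = 7: f ≡ 0 at y ∈ {4}; g ≡ 0 at y ∈ ∅; common: ∅.
  x = 8: f ≡ 0 at y ∈ {5}; g ≡ 0 at y ∈ {4, 9}; common: ∅.
  x = 9: f ≡ 0 at y ∈ {7}; g ≡ 0 at y ∈ {3, 9}; common: ∅.
  x = 10: f ≡ 0 at y ∈ {2}; g ≡ 0 at y ∈ ∅; common: ∅.
Collecting: common zeros = {(3, 8)}, so the count is 1.
Comparison with the Bézout bound: 1 ≤ 4 = deg(f)·deg(g), as expected for curves with no common component (the affine F_11-count falls short of the bound because intersections may lie at infinity, over extension fields, or carry multiplicity).


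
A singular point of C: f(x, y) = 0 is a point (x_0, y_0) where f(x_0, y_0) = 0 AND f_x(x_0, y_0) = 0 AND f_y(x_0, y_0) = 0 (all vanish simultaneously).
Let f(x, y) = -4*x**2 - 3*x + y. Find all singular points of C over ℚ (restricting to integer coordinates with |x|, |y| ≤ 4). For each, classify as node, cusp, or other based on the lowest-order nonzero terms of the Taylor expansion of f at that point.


No singular points in the scanned grid; C is smooth there.

Compute partial derivatives:
  f_x = -8*x - 3.
  f_y = 1.
f_y = 1 is a nonzero constant, so f_y never vanishes: no point (x, y) can satisfy f = f_x = f_y = 0. In particular no (x, y) ∈ {−4, ..., 4}² is singular; the curve is smooth.


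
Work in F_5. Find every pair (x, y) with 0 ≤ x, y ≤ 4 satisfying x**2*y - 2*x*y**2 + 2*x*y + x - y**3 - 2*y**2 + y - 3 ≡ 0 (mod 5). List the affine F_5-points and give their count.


Affine F_5-points: {(0, 1), (0, 3), (0, 4), (2, 2), (2, 3), (2, 4), (3, 0), (4, 1)}; count = 8.

For each of the 25 pairs (x, y) ∈ F_5², evaluate f(x, y) mod 5. Record the zeros.
  x = 0: [0↦2, 1↦0, 2↦3, 3↦0, 4↦0]  zeros at y ∈ {1, 3, 4}
  x = 1: [0↦3, 1↦2, 2↦2, 3↦2, 4↦1]  zeros at y ∈ ∅
  x = 2: [0↦4, 1↦1, 2↦0, 3↦0, 4↦0]  zeros at y ∈ {2, 3, 4}
  x = 3: [0↦0, 1↦2, 2↦2, 3↦4, 4↦2]  zeros at y ∈ {0}
  x = 4: [0↦1, 1↦0, 2↦3, 3↦4, 4↦2]  zeros at y ∈ {1}
Collecting zeros: affine points = {(0, 1), (0, 3), (0, 4), (2, 2), (2, 3), (2, 4), (3, 0), (4, 1)}.
Total count |C(F_5)_aff| = 8.


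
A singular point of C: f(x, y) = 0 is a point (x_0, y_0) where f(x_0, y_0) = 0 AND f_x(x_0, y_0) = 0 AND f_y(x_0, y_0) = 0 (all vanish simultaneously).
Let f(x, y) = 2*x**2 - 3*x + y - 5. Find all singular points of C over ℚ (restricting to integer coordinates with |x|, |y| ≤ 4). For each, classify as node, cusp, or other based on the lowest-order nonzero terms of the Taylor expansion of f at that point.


No singular points in the scanned grid; C is smooth there.

Compute partial derivatives:
  f_x = 4*x - 3.
  f_y = 1.
f_y = 1 is a nonzero constant, so f_y never vanishes: no point (x, y) can satisfy f = f_x = f_y = 0. In particular no (x, y) ∈ {−4, ..., 4}² is singular; the curve is smooth.


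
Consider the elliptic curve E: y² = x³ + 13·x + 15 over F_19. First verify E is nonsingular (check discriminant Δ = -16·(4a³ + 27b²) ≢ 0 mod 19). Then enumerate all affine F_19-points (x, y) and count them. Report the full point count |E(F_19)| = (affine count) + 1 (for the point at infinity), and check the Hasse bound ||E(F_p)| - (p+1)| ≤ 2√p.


Affine points = {(2, 7), (2, 12), (3, 9), (3, 10), (4, 6), (4, 13), (6, 9), (6, 10), (8, 2), (8, 17), (9, 5), (9, 14), (10, 9), (10, 10), (11, 8), (11, 11), (13, 5), (13, 14), (16, 5), (16, 14), (17, 0), (18, 1), (18, 18)}; affine count = 23; |E(F_19)| = 24.

Discriminant check: Δ ∝ 4a³ + 27b² = 4·13³ + 27·15² = 4·2197 + 27·225 ≡ 5 (mod 19). Nonzero ⇒ E is nonsingular.
For each x ∈ F_19, compute rhs = x³ + 13·x + 15 mod 19, then count y ∈ F_19 with y² ≡ rhs.
  x = 0: rhs = 15, matching y values: none (0 points).
  x = 1: rhs = 10, matching y values: none (0 points).
  x = 2: rhs = 11, matching y values: 7, 12 (2 points).
  x = 3: rhs = 5, matching y values: 9, 10 (2 points).
  x = 4: rhs = 17, matching y values: 6, 13 (2 points).
  x = 5: rhs = 15, matching y values: none (0 points).
  x = 6: rhs = 5, matching y values: 9, 10 (2 points).
  x = 7: rhs = 12, matching y values: none (0 points).
  x = 8: rhs = 4, matching y values: 2, 17 (2 points).
  x = 9: rhs = 6, matching y values: 5, 14 (2 points).
  x = 10: rhs = 5, matching y values: 9, 10 (2 points).
  x = 11: rhs = 7, matching y values: 8, 11 (2 points).
  x = 12: rhs = 18, matching y values: none (0 points).
  x = 13: rhs = 6, matching y values: 5, 14 (2 points).
  x = 14: rhs = 15, matching y values: none (0 points).
  x = 15: rhs = 13, matching y values: none (0 points).
  x = 16: rhs = 6, matching y values: 5, 14 (2 points).
  x = 17: rhs = 0, matching y values: 0 (1 points).
  x = 18: rhs = 1, matching y values: 1, 18 (2 points).
Total affine count: 23.
Full point count |E(F_19)| = 23 + 1 = 24.
Hasse bound: |24 − (19+1)| = |4| = 4 ≤ 2√19 ≈ 8.7178 ✓.


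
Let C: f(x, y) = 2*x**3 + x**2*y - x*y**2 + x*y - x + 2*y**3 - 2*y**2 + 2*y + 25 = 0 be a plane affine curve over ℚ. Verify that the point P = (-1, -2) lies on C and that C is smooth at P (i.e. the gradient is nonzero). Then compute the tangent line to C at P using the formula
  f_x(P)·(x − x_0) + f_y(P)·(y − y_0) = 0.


Tangent line at P: 3*x + 30*y + 63 = 0.

Step 1: f(-1, -2) = 0, so P lies on C.
Step 2: partial derivatives
  f_x(x, y) = 6*x**2 + 2*x*y - y**2 + y - 1, f_y(x, y) = x**2 - 2*x*y + x + 6*y**2 - 4*y + 2.
  f_x(P) = 3, f_y(P) = 30 (gradient nonzero, so P is smooth).
Step 3: tangent line at P: 3·(x − -1) + 30·(y − -2) = 0.
Expanding: 3*x + 30*y + 63 = 0.


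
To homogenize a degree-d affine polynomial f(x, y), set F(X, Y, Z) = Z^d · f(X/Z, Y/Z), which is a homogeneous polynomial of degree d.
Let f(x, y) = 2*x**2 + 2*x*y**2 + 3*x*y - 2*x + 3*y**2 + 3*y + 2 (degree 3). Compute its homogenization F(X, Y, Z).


F(X, Y, Z) = 2*X**2*Z + 2*X*Y**2 + 3*X*Y*Z - 2*X*Z**2 + 3*Y**2*Z + 3*Y*Z**2 + 2*Z**3

deg(f) = 3.
Substitute x = X/Z, y = Y/Z into f, then multiply by Z^3.
  monomial 2·x^2·y^0 ↦ 2·X^2·Y^0·Z^1.
  monomial 2·x^1·y^2 ↦ 2·X^1·Y^2·Z^0.
  monomial 3·x^1·y^1 ↦ 3·X^1·Y^1·Z^1.
  monomial -2·x^1·y^0 ↦ -2·X^1·Y^0·Z^2.
  monomial 3·x^0·y^2 ↦ 3·X^0·Y^2·Z^1.
  monomial 3·x^0·y^1 ↦ 3·X^0·Y^1·Z^2.
  monomial 2·x^0·y^0 ↦ 2·X^0·Y^0·Z^3.
Collecting: F(X, Y, Z) = 2*X**2*Z + 2*X*Y**2 + 3*X*Y*Z - 2*X*Z**2 + 3*Y**2*Z + 3*Y*Z**2 + 2*Z**3.


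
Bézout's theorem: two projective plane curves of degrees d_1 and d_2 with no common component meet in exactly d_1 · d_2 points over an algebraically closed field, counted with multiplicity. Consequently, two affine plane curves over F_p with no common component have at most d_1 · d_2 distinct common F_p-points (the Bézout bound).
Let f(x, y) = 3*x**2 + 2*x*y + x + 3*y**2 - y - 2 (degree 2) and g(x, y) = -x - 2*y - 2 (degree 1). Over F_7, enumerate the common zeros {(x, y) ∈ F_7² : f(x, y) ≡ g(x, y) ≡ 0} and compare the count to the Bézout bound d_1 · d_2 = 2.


Common zeros: {(4, 4)}; count = 1; Bézout bound = 2.

deg(f) = 2, deg(g) = 1, so Bézout bound = 2.
Scan x ∈ F_7. For each x, list the y ∈ F_7 with f(x, y) ≡ 0 and those with g(x, y) ≡ 0 (mod 7); the common zeros in that column are the intersection.
  x = 0: f ≡ 0 at y ∈ {1, 4}; g ≡ 0 at y ∈ {6}; common: ∅.
  x = 1: f ≡ 0 at y ∈ ∅; g ≡ 0 at y ∈ {2}; common: ∅.
  x = 2: f ≡ 0 at y ∈ ∅; g ≡ 0 at y ∈ {5}; common: ∅.
  x = 3: f ≡ 0 at y ∈ {0, 3}; g ≡ 0 at y ∈ {1}; common: ∅.
  x = 4: f ≡ 0 at y ∈ {3, 4}; g ≡ 0 at y ∈ {4}; common: {4}.
  x = 5: f ≡ 0 at y ∈ ∅; g ≡ 0 at y ∈ {0}; common: ∅.
  x = 6: f ≡ 0 at y ∈ {0, 1}; g ≡ 0 at y ∈ {3}; common: ∅.
Collecting: common zeros = {(4, 4)}, so the count is 1.
Comparison with the Bézout bound: 1 ≤ 2 = deg(f)·deg(g), as expected for curves with no common component (the affine F_7-count falls short of the bound because intersections may lie at infinity, over extension fields, or carry multiplicity).


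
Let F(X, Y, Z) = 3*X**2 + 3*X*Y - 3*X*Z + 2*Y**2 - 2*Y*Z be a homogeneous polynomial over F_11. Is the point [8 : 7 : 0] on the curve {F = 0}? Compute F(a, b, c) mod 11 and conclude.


F(8,7,0) ≡ 7 (mod 11); P is NOT on the curve.

Evaluate F(8, 7, 0) term-by-term (mod 11).
  3*X**2 ↦ 3·64·1·1 = 192
  3*X*Y ↦ 3·8·7·1 = 168
  -3*X*Z ↦ -3·8·1·0 = 0
  2*Y**2 ↦ 2·1·49·1 = 98
  -2*Y*Z ↦ -2·1·7·0 = 0
Sum: F(8, 7, 0) = (192) + (168) + (0) + (98) + (0) = 458.
Reducing mod 11: 458 ≡ 7 (mod 11).
Since F(a, b, c) ≡ 7 ≠ 0 (mod 11), P does NOT lie on the curve.


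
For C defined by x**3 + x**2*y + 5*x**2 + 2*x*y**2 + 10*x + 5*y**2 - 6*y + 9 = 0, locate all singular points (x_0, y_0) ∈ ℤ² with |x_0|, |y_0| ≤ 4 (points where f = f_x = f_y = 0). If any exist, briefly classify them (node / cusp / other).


Singular points: {(-2, 1)}; classification: cusp.

Compute partial derivatives:
  f_x = 3*x**2 + 2*x*y + 10*x + 2*y**2 + 10.
  f_y = x**2 + 4*x*y + 10*y - 6.
Scan x_0 ∈ {−4, ..., 4}. For each x_0, f_y(x_0, y) is a polynomial in y; find its integer roots y ∈ {−4, ..., 4}, then test f_x and f at those candidates.
  x = -4: f_y(-4, y) = 10 - 6*y; no integer root y with |y| ≤ 4.
  x = -3: f_y(-3, y) = 3 - 2*y; no integer root y with |y| ≤ 4.
  x = -2: f_y(-2, y) = 2*y - 2; vanishes at y ∈ {1}. (-2, 1): f_x = 0, f = 0 — SINGULAR.
  x = -1: f_y(-1, y) = 6*y - 5; no integer root y with |y| ≤ 4.
  x = 0: f_y(0, y) = 10*y - 6; no integer root y with |y| ≤ 4.
  x = 1: f_y(1, y) = 14*y - 5; no integer root y with |y| ≤ 4.
  x = 2: f_y(2, y) = 18*y - 2; no integer root y with |y| ≤ 4.
  x = 3: f_y(3, y) = 22*y + 3; no integer root y with |y| ≤ 4.
  x = 4: f_y(4, y) = 26*y + 10; no integer root y with |y| ≤ 4.
Only singular point on the grid: (-2, 1).
Classify: substitute x = -2 + u, y = 1 + v and expand: f = u**3 + u**2*v + 2*u*v**2 + v**2.
No constant or linear terms (consistent with a singular point). Quadratic part: v**2. Cubic part: u**3 + u**2*v + 2*u*v**2.
The quadratic part v**2 is a perfect square, so there is a single (double) tangent line v = 0, i.e. y = 1. Restricting the cubic part to that line (v = 0) leaves u**3 ≠ 0, so f is not divisible by v and the branch is v² ≈ -u**3 to lowest order — this is a cusp.
Classification: cusp.


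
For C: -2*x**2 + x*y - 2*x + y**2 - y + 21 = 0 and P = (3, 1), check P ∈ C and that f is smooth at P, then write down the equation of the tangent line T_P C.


Tangent line at P: -13*x + 4*y + 35 = 0.

Step 1: f(3, 1) = 0, so P lies on C.
Step 2: partial derivatives
  f_x(x, y) = -4*x + y - 2, f_y(x, y) = x + 2*y - 1.
  f_x(P) = -13, f_y(P) = 4 (gradient nonzero, so P is smooth).
Step 3: tangent line at P: -13·(x − 3) + 4·(y − 1) = 0.
Expanding: -13*x + 4*y + 35 = 0.


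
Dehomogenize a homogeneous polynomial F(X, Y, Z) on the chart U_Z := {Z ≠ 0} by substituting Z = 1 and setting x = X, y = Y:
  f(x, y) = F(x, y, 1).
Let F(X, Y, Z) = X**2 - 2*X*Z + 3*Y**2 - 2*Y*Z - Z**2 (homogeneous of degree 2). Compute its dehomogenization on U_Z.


f(x, y) = x**2 - 2*x + 3*y**2 - 2*y - 1

On U_Z we set Z = 1. Each monomial c·X^i·Y^j·Z^k in F becomes c·x^i·y^j·1^k = c·x^i·y^j.
Substituting Z = 1: F(X, Y, 1) = x**2 - 2*x + 3*y**2 - 2*y - 1.
Note: deg(f) ≤ deg(F) = 2; strict inequality happens when F is divisible by Z (lost terms).


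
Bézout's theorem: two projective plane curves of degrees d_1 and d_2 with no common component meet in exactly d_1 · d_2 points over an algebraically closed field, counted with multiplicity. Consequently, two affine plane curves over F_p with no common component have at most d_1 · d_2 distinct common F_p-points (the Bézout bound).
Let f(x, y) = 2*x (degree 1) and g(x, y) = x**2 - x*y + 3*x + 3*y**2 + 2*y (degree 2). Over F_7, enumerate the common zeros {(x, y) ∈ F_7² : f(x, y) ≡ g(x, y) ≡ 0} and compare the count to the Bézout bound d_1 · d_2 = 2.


Common zeros: {(0, 0), (0, 4)}; count = 2; Bézout bound = 2.

deg(f) = 1, deg(g) = 2, so Bézout bound = 2.
Scan x ∈ F_7. For each x, list the y ∈ F_7 with f(x, y) ≡ 0 and those with g(x, y) ≡ 0 (mod 7); the common zeros in that column are the intersection.
  x = 0: f ≡ 0 at y ∈ {0, 1, 2, 3, 4, 5, 6}; g ≡ 0 at y ∈ {0, 4}; common: {0, 4}.
  x = 1: f ≡ 0 at y ∈ ∅; g ≡ 0 at y ∈ {4, 5}; common: ∅.
  x = 2: f ≡ 0 at y ∈ ∅; g ≡ 0 at y ∈ ∅; common: ∅.
  x = 3: f ≡ 0 at y ∈ ∅; g ≡ 0 at y ∈ {2, 3}; common: ∅.
  x = 4: f ≡ 0 at y ∈ ∅; g ≡ 0 at y ∈ {0, 3}; common: ∅.
  x = 5: f ≡ 0 at y ∈ ∅; g ≡ 0 at y ∈ ∅; common: ∅.
  x = 6: f ≡ 0 at y ∈ ∅; g ≡ 0 at y ∈ ∅; common: ∅.
Collecting: common zeros = {(0, 0), (0, 4)}, so the count is 2.
Comparison with the Bézout bound: 2 ≤ 2 = deg(f)·deg(g), as expected for curves with no common component (the bound is attained).


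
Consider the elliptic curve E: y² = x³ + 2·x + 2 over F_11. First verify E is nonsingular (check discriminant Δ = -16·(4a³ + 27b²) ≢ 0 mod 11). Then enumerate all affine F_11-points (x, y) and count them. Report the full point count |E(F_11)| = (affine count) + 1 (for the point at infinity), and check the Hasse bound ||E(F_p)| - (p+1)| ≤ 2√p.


Affine points = {(1, 4), (1, 7), (2, 5), (2, 6), (5, 4), (5, 7), (9, 1), (9, 10)}; affine count = 8; |E(F_11)| = 9.

Discriminant check: Δ ∝ 4a³ + 27b² = 4·2³ + 27·2² = 4·8 + 27·4 ≡ 8 (mod 11). Nonzero ⇒ E is nonsingular.
For each x ∈ F_11, compute rhs = x³ + 2·x + 2 mod 11, then count y ∈ F_11 with y² ≡ rhs.
  x = 0: rhs = 2, matching y values: none (0 points).
  x = 1: rhs = 5, matching y values: 4, 7 (2 points).
  x = 2: rhs = 3, matching y values: 5, 6 (2 points).
  x = 3: rhs = 2, matching y values: none (0 points).
  x = 4: rhs = 8, matching y values: none (0 points).
  x = 5: rhs = 5, matching y values: 4, 7 (2 points).
  x = 6: rhs = 10, matching y values: none (0 points).
  x = 7: rhs = 7, matching y values: none (0 points).
  x = 8: rhs = 2, matching y values: none (0 points).
  x = 9: rhs = 1, matching y values: 1, 10 (2 points).
  x = 10: rhs = 10, matching y values: none (0 points).
Total affine count: 8.
Full point count |E(F_11)| = 8 + 1 = 9.
Hasse bound: |9 − (11+1)| = |-3| = 3 ≤ 2√11 ≈ 6.6332 ✓.


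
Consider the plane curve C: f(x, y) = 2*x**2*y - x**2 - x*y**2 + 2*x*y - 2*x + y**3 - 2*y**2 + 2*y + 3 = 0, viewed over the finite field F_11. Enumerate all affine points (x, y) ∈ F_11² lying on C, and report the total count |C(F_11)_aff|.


Affine F_11-points: {(0, 5), (1, 0), (2, 8), (3, 10), (4, 6), (5, 8), (8, 0), (8, 5), (10, 10)}; count = 9.

For each of the 121 pairs (x, y) ∈ F_11², evaluate f(x, y) mod 11. Record the zeros.
  x = 0: [0↦3, 1↦4, 2↦7, 3↦7, 4↦10, 5↦0, 6↦5, 7↦9, 8↦7, 9↦5, 10↦9]  zeros at y ∈ {5}
  x = 1: [0↦0, 1↦4, 2↦8, 3↦7, 4↦7, 5↦3, 6↦1, 7↦7, 8↦5, 9↦1, 10↦1]  zeros at y ∈ {0}
  x = 2: [0↦6, 1↦6, 2↦4, 3↦6, 4↦7, 5↦2, 6↦8, 7↦9, 8↦0, 9↦9, 10↦9]  zeros at y ∈ {8}
  x = 3: [0↦10, 1↦10, 2↦6, 3↦4, 4↦10, 5↦8, 6↦4, 7↦4, 8↦3, 9↦7, 10↦0]  zeros at y ∈ {10}
  x = 4: [0↦1, 1↦5, 2↦3, 3↦1, 4↦5, 5↦10, 6↦0, 7↦3, 8↦3, 9↦6, 10↦7]  zeros at y ∈ {6}
  x = 5: [0↦1, 1↦2, 2↦6, 3↦8, 4↦3, 5↦8, 6↦7, 7↦6, 8↦0, 9↦6, 10↦8]  zeros at y ∈ {8}
  x = 6: [0↦10, 1↦1, 2↦4, 3↦3, 4↦4, 5↦2, 6↦3, 7↦2, 8↦5, 9↦7, 10↦3]  zeros at y ∈ ∅
  x = 7: [0↦6, 1↦2, 2↦8, 3↦8, 4↦8, 5↦3, 6↦10, 7↦2, 8↦7, 9↦9, 10↦3]  zeros at y ∈ ∅
  x = 8: [0↦0, 1↦5, 2↦7, 3↦1, 4↦4, 5↦0, 6↦6, 7↦6, 8↦6, 9↦1, 10↦8]  zeros at y ∈ {0, 5}
  x = 9: [0↦3, 1↦10, 2↦1, 3↦4, 4↦3, 5↦4, 6↦2, 7↦3, 8↦2, 9↦5, 10↦7]  zeros at y ∈ ∅
  x = 10: [0↦4, 1↦6, 2↦1, 3↦6, 4↦5, 5↦4, 6↦9, 7↦4, 8↦6, 9↦10, 10↦0]  zeros at y ∈ {10}
Collecting zeros: affine points = {(0, 5), (1, 0), (2, 8), (3, 10), (4, 6), (5, 8), (8, 0), (8, 5), (10, 10)}.
Total count |C(F_11)_aff| = 9.


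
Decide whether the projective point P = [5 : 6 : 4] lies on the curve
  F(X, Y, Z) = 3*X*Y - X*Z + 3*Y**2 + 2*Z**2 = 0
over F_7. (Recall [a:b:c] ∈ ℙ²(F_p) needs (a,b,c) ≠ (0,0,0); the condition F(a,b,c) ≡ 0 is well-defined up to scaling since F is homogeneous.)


F(5,6,4) ≡ 0 (mod 7); P is on the curve.

Evaluate F(5, 6, 4) term-by-term (mod 7).
  3*X*Y ↦ 3·5·6·1 = 90
  -X*Z ↦ -1·5·1·4 = -20
  3*Y**2 ↦ 3·1·36·1 = 108
  2*Z**2 ↦ 2·1·1·16 = 32
Sum: F(5, 6, 4) = (90) + (-20) + (108) + (32) = 210.
Reducing mod 7: 210 ≡ 0 (mod 7).
Since F(a, b, c) ≡ 0 (mod 7), P lies on the curve.


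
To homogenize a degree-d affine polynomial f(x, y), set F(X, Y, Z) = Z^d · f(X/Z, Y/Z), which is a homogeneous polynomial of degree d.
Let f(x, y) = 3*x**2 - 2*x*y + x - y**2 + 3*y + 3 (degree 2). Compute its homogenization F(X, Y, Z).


F(X, Y, Z) = 3*X**2 - 2*X*Y + X*Z - Y**2 + 3*Y*Z + 3*Z**2

deg(f) = 2.
Substitute x = X/Z, y = Y/Z into f, then multiply by Z^2.
  monomial 3·x^2·y^0 ↦ 3·X^2·Y^0·Z^0.
  monomial -2·x^1·y^1 ↦ -2·X^1·Y^1·Z^0.
  monomial 1·x^1·y^0 ↦ 1·X^1·Y^0·Z^1.
  monomial -1·x^0·y^2 ↦ -1·X^0·Y^2·Z^0.
  monomial 3·x^0·y^1 ↦ 3·X^0·Y^1·Z^1.
  monomial 3·x^0·y^0 ↦ 3·X^0·Y^0·Z^2.
Collecting: F(X, Y, Z) = 3*X**2 - 2*X*Y + X*Z - Y**2 + 3*Y*Z + 3*Z**2.


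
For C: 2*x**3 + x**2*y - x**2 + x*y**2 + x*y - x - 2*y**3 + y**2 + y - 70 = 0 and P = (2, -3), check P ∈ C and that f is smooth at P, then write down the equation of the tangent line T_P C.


Tangent line at P: 13*x - 65*y - 221 = 0.

Step 1: f(2, -3) = 0, so P lies on C.
Step 2: partial derivatives
  f_x(x, y) = 6*x**2 + 2*x*y - 2*x + y**2 + y - 1, f_y(x, y) = x**2 + 2*x*y + x - 6*y**2 + 2*y + 1.
  f_x(P) = 13, f_y(P) = -65 (gradient nonzero, so P is smooth).
Step 3: tangent line at P: 13·(x − 2) + -65·(y − -3) = 0.
Expanding: 13*x - 65*y - 221 = 0.


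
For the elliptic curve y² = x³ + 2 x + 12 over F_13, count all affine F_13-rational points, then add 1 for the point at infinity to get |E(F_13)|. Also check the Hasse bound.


Affine points = {(0, 5), (0, 8), (5, 2), (5, 11), (11, 0), (12, 3), (12, 10)}; affine count = 7; |E(F_13)| = 8.

Discriminant check: Δ ∝ 4a³ + 27b² = 4·2³ + 27·12² = 4·8 + 27·144 ≡ 7 (mod 13). Nonzero ⇒ E is nonsingular.
For each x ∈ F_13, compute rhs = x³ + 2·x + 12 mod 13, then count y ∈ F_13 with y² ≡ rhs.
  x = 0: rhs = 12, matching y values: 5, 8 (2 points).
  x = 1: rhs = 2, matching y values: none (0 points).
  x = 2: rhs = 11, matching y values: none (0 points).
  x = 3: rhs = 6, matching y values: none (0 points).
  x = 4: rhs = 6, matching y values: none (0 points).
  x = 5: rhs = 4, matching y values: 2, 11 (2 points).
  x = 6: rhs = 6, matching y values: none (0 points).
  x = 7: rhs = 5, matching y values: none (0 points).
  x = 8: rhs = 7, matching y values: none (0 points).
  x = 9: rhs = 5, matching y values: none (0 points).
  x = 10: rhs = 5, matching y values: none (0 points).
  x = 11: rhs = 0, matching y values: 0 (1 points).
  x = 12: rhs = 9, matching y values: 3, 10 (2 points).
Total affine count: 7.
Full point count |E(F_13)| = 7 + 1 = 8.
Hasse bound: |8 − (13+1)| = |-6| = 6 ≤ 2√13 ≈ 7.2111 ✓.


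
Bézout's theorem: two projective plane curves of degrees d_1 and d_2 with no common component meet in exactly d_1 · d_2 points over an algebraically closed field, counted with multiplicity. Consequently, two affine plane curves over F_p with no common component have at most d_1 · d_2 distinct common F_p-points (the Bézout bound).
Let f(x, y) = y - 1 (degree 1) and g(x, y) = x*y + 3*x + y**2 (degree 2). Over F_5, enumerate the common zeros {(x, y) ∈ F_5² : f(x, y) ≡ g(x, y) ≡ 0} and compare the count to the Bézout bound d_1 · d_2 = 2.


Common zeros: {(1, 1)}; count = 1; Bézout bound = 2.

deg(f) = 1, deg(g) = 2, so Bézout bound = 2.
Scan x ∈ F_5. For each x, list the y ∈ F_5 with f(x, y) ≡ 0 and those with g(x, y) ≡ 0 (mod 5); the common zeros in that column are the intersection.
  x = 0: f ≡ 0 at y ∈ {1}; g ≡ 0 at y ∈ {0}; common: ∅.
  x = 1: f ≡ 0 at y ∈ {1}; g ≡ 0 at y ∈ {1, 3}; common: {1}.
  x = 2: f ≡ 0 at y ∈ {1}; g ≡ 0 at y ∈ {4}; common: ∅.
  x = 3: f ≡ 0 at y ∈ {1}; g ≡ 0 at y ∈ ∅; common: ∅.
  x = 4: f ≡ 0 at y ∈ {1}; g ≡ 0 at y ∈ ∅; common: ∅.
Collecting: common zeros = {(1, 1)}, so the count is 1.
Comparison with the Bézout bound: 1 ≤ 2 = deg(f)·deg(g), as expected for curves with no common component (the affine F_5-count falls short of the bound because intersections may lie at infinity, over extension fields, or carry multiplicity).


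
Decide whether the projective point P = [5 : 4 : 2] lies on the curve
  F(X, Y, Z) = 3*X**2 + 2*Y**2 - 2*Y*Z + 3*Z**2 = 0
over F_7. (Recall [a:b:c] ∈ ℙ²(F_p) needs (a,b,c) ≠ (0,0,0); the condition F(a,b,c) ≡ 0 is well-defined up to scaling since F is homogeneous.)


F(5,4,2) ≡ 5 (mod 7); P is NOT on the curve.

Evaluate F(5, 4, 2) term-by-term (mod 7).
  3*X**2 ↦ 3·25·1·1 = 75
  2*Y**2 ↦ 2·1·16·1 = 32
  -2*Y*Z ↦ -2·1·4·2 = -16
  3*Z**2 ↦ 3·1·1·4 = 12
Sum: F(5, 4, 2) = (75) + (32) + (-16) + (12) = 103.
Reducing mod 7: 103 ≡ 5 (mod 7).
Since F(a, b, c) ≡ 5 ≠ 0 (mod 7), P does NOT lie on the curve.


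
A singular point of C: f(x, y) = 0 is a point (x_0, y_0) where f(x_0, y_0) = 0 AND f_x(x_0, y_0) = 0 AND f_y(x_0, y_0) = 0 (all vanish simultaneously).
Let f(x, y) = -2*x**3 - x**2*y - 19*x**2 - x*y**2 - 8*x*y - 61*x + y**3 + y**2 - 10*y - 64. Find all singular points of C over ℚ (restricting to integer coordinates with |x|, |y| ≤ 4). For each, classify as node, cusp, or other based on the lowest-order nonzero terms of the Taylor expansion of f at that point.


Singular points: {(-3, -1)}; classification: cusp.

Compute partial derivatives:
  f_x = -6*x**2 - 2*x*y - 38*x - y**2 - 8*y - 61.
  f_y = -x**2 - 2*x*y - 8*x + 3*y**2 + 2*y - 10.
Scan x_0 ∈ {−4, ..., 4}. For each x_0, f_y(x_0, y) is a polynomial in y; find its integer roots y ∈ {−4, ..., 4}, then test f_x and f at those candidates.
  x = -4: f_y(-4, y) = 3*y**2 + 10*y + 6; no integer root y with |y| ≤ 4.
  x = -3: f_y(-3, y) = 3*y**2 + 8*y + 5; vanishes at y ∈ {-1}. (-3, -1): f_x = 0, f = 0 — SINGULAR.
  x = -2: f_y(-2, y) = 3*y**2 + 6*y + 2; no integer root y with |y| ≤ 4.
  x = -1: f_y(-1, y) = 3*y**2 + 4*y - 3; no integer root y with |y| ≤ 4.
  x = 0: f_y(0, y) = 3*y**2 + 2*y - 10; no integer root y with |y| ≤ 4.
  x = 1: f_y(1, y) = 3*y**2 - 19; no integer root y with |y| ≤ 4.
  x = 2: f_y(2, y) = 3*y**2 - 2*y - 30; no integer root y with |y| ≤ 4.
  x = 3: f_y(3, y) = 3*y**2 - 4*y - 43; no integer root y with |y| ≤ 4.
  x = 4: f_y(4, y) = 3*y**2 - 6*y - 58; no integer root y with |y| ≤ 4.
Only singular point on the grid: (-3, -1).
Classify: substitute x = -3 + u, y = -1 + v and expand: f = -2*u**3 - u**2*v - u*v**2 + v**3 + v**2.
No constant or linear terms (consistent with a singular point). Quadratic part: v**2. Cubic part: -2*u**3 - u**2*v - u*v**2 + v**3.
The quadratic part v**2 is a perfect square, so there is a single (double) tangent line v = 0, i.e. y = -1. Restricting the cubic part to that line (v = 0) leaves -2*u**3 ≠ 0, so f is not divisible by v and the branch is v² ≈ 2*u**3 to lowest order — this is a cusp.
Classification: cusp.


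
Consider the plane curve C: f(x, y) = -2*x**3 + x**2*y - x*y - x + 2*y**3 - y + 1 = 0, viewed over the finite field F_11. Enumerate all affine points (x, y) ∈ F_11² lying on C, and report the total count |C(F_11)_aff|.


Affine F_11-points: {(0, 10), (4, 3), (5, 3), (5, 9), (5, 10), (6, 2), (7, 1), (7, 2), (7, 8), (8, 5), (9, 3), (10, 2)}; count = 12.

For each of the 121 pairs (x, y) ∈ F_11², evaluate f(x, y) mod 11. Record the zeros.
  x = 0: [0↦1, 1↦2, 2↦4, 3↦8, 4↦4, 5↦4, 6↦9, 7↦9, 8↦5, 9↦9, 10↦0]  zeros at y ∈ {10}
  x = 1: [0↦9, 1↦10, 2↦1, 3↦5, 4↦1, 5↦1, 6↦6, 7↦6, 8↦2, 9↦6, 10↦8]  zeros at y ∈ ∅
  x = 2: [0↦5, 1↦8, 2↦1, 3↦7, 4↦5, 5↦7, 6↦3, 7↦5, 8↦3, 9↦9, 10↦2]  zeros at y ∈ ∅
  x = 3: [0↦10, 1↦6, 2↦3, 3↦2, 4↦4, 5↦10, 6↦10, 7↦5, 8↦7, 9↦6, 10↦3]  zeros at y ∈ ∅
  x = 4: [0↦1, 1↦3, 2↦6, 3↦0, 4↦8, 5↦9, 6↦4, 7↦5, 8↦2, 9↦7, 10↦10]  zeros at y ∈ {3}
  x = 5: [0↦10, 1↦9, 2↦9, 3↦0, 4↦5, 5↦3, 6↦6, 7↦4, 8↦9, 9↦0, 10↦0]  zeros at y ∈ {3, 9, 10}
  x = 6: [0↦3, 1↦1, 2↦0, 3↦1, 4↦5, 5↦2, 6↦4, 7↦1, 8↦5, 9↦6, 10↦5]  zeros at y ∈ {2}
  x = 7: [0↦1, 1↦0, 2↦0, 3↦2, 4↦7, 5↦5, 6↦8, 7↦6, 8↦0, 9↦2, 10↦2]  zeros at y ∈ {1, 2, 8}
  x = 8: [0↦3, 1↦5, 2↦8, 3↦2, 4↦10, 5↦0, 6↦6, 7↦7, 8↦4, 9↦9, 10↦1]  zeros at y ∈ {5}
  x = 9: [0↦8, 1↦4, 2↦1, 3↦0, 4↦2, 5↦8, 6↦8, 7↦3, 8↦5, 9↦4, 10↦1]  zeros at y ∈ {3}
  x = 10: [0↦4, 1↦7, 2↦0, 3↦6, 4↦4, 5↦6, 6↦2, 7↦4, 8↦2, 9↦8, 10↦1]  zeros at y ∈ {2}
Collecting zeros: affine points = {(0, 10), (4, 3), (5, 3), (5, 9), (5, 10), (6, 2), (7, 1), (7, 2), (7, 8), (8, 5), (9, 3), (10, 2)}.
Total count |C(F_11)_aff| = 12.


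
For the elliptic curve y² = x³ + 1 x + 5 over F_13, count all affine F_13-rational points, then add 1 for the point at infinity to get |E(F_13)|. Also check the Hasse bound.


Affine points = {(3, 3), (3, 10), (7, 2), (7, 11), (10, 1), (10, 12), (12, 4), (12, 9)}; affine count = 8; |E(F_13)| = 9.

Discriminant check: Δ ∝ 4a³ + 27b² = 4·1³ + 27·5² = 4·1 + 27·25 ≡ 3 (mod 13). Nonzero ⇒ E is nonsingular.
For each x ∈ F_13, compute rhs = x³ + 1·x + 5 mod 13, then count y ∈ F_13 with y² ≡ rhs.
  x = 0: rhs = 5, matching y values: none (0 points).
  x = 1: rhs = 7, matching y values: none (0 points).
  x = 2: rhs = 2, matching y values: none (0 points).
  x = 3: rhs = 9, matching y values: 3, 10 (2 points).
  x = 4: rhs = 8, matching y values: none (0 points).
  x = 5: rhs = 5, matching y values: none (0 points).
  x = 6: rhs = 6, matching y values: none (0 points).
  x = 7: rhs = 4, matching y values: 2, 11 (2 points).
  x = 8: rhs = 5, matching y values: none (0 points).
  x = 9: rhs = 2, matching y values: none (0 points).
  x = 10: rhs = 1, matching y values: 1, 12 (2 points).
  x = 11: rhs = 8, matching y values: none (0 points).
  x = 12: rhs = 3, matching y values: 4, 9 (2 points).
Total affine count: 8.
Full point count |E(F_13)| = 8 + 1 = 9.
Hasse bound: |9 − (13+1)| = |-5| = 5 ≤ 2√13 ≈ 7.2111 ✓.
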